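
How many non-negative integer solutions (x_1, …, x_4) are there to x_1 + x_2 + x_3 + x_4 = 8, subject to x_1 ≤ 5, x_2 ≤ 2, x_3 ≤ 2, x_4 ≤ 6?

Ignoring the caps, the number of non-negative solutions to x_1+…+x_4 = 8 is C(11,3) = 165.
Subtract solutions that violate a single cap (substitute x_i' = x_i − (cap_i+1)): x_1 ≥ 6 gives C(5,3) = 10; x_2 ≥ 3 gives C(8,3) = 56; x_3 ≥ 3 gives C(8,3) = 56; x_4 ≥ 7 gives C(4,3) = 4. Together 126.
Add back pairs where two caps are both exceeded: 0 + 0 + 0 + 10 + 0 + 0 = 10.
By inclusion–exclusion the count is 165 − 126 + 10 = 49.

49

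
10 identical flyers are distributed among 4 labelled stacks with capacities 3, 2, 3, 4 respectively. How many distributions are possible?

Without the upper bounds there are C(13,3) = 286 ways to split 10 among 4 stacks.
Subtract solutions that violate a single cap (substitute x_i' = x_i − (cap_i+1)): x_1 ≥ 4 gives C(9,3) = 84; x_2 ≥ 3 gives C(10,3) = 120; x_3 ≥ 4 gives C(9,3) = 84; x_4 ≥ 5 gives C(8,3) = 56. Together 344.
Add back pairs where two caps are both exceeded: 20 + 10 + 4 + 20 + 10 + 4 = 68.
By inclusion–exclusion the count is 286 − 344 + 68 = 10.

10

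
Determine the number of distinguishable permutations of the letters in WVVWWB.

60

The 6 letters of WVVWWB have repeats: V appearing twice and W appearing 3 times.
Dividing 6! = 720 by 3!·2! = 12 for the repeated letters gives 60.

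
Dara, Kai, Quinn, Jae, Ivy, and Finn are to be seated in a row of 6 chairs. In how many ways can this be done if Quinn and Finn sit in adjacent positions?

Place the 4 others and the Quinn-Finn pair as 5 objects in a line; the pair has 2 internal arrangements.
That gives 2 × 5! = 2 × 120 = 240.

240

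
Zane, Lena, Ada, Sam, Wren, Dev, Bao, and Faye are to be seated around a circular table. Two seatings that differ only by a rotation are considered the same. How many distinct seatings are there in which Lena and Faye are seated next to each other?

Glue Lena and Faye into a block (2 internal orders). Seating 7 units around a circle gives (6)! arrangements.
So 2 × (6)! = 2 × 720 = 1440.

1440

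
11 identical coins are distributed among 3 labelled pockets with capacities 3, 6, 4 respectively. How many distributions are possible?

Ignoring the caps, the number of non-negative solutions to x_1+…+x_3 = 11 is C(13,2) = 78.
Subtract solutions that violate a single cap (substitute x_i' = x_i − (cap_i+1)): x_1 ≥ 4 gives C(9,2) = 36; x_2 ≥ 7 gives C(6,2) = 15; x_3 ≥ 5 gives C(8,2) = 28. Together 79.
Add back pairs where two caps are both exceeded: 1 + 6 + 0 = 7.
By inclusion–exclusion the count is 78 − 79 + 7 = 6.

6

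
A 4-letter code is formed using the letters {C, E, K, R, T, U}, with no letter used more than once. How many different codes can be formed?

360

With no repetition, fill the 4 letters in order: 6 choices, then 5, down to 3.
That product is 6 × 5 × 4 × 3 = 360.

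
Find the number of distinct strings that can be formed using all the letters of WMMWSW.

60

The 6 letters of WMMWSW have repeats: M appearing twice and W appearing 3 times.
The number of distinct arrangements is 6!/(3!·2!) = 720/12 = 60.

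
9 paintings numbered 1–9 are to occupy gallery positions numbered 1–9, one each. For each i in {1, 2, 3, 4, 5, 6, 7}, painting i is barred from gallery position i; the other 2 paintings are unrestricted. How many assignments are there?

165016

Let Aᵢ (for 1 ≤ i ≤ 7) be the placements that put painting i in its forbidden gallery position. Any j of these fix j positions, leaving (9−j)! ways to fill the rest, and there are C(7,j) ways to pick which j.
By inclusion–exclusion, the number of valid placements is Σ_{j=0}^{7} (−1)^j C(7,j)·(9−j)!.
Computing: 362880 − 282240 + 105840 − 25200 + 4200 − 504 + 42 − 2 = 165016.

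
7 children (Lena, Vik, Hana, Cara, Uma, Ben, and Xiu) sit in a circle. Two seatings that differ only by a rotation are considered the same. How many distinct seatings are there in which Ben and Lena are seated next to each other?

240

Treat {Ben, Lena} as one unit (2 internal orders) and seat the resulting 6 units around the table: (5)! circular arrangements.
So 2 × (5)! = 2 × 120 = 240.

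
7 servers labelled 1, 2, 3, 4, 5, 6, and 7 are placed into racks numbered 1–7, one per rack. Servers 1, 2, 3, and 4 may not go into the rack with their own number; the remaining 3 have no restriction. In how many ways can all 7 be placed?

Let Aᵢ (for 1 ≤ i ≤ 4) be the placements that put server i in its forbidden rack. Any j of these fix j positions, leaving (7−j)! ways to fill the rest, and there are C(4,j) ways to pick which j.
By inclusion–exclusion, the number of valid placements is Σ_{j=0}^{4} (−1)^j C(4,j)·(7−j)!.
Computing: 5040 − 2880 + 720 − 96 + 6 = 2790.

2790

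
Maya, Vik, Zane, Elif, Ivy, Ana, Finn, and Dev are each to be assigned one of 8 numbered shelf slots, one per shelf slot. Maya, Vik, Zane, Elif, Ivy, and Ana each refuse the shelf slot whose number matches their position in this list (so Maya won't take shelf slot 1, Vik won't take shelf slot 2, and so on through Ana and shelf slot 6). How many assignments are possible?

Let Aᵢ (for 1 ≤ i ≤ 6) be the placements that put person i in their forbidden shelf slot. Any j of these fix j positions, leaving (8−j)! ways to fill the rest, and there are C(6,j) ways to pick which j.
By inclusion–exclusion, the number of valid placements is Σ_{j=0}^{6} (−1)^j C(6,j)·(8−j)!.
Computing: 40320 − 30240 + 10800 − 2400 + 360 − 36 + 2 = 18806.

18806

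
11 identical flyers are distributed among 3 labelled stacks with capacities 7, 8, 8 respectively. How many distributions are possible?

By stars and bars, unrestricted non-negative solutions to x_1+…+x_3 = 11 number C(11+2,2) = 78.
Subtract solutions that violate a single cap (substitute x_i' = x_i − (cap_i+1)): x_1 ≥ 8 gives C(5,2) = 10; x_2 ≥ 9 gives C(4,2) = 6; x_3 ≥ 9 gives C(4,2) = 6. Together 22.
No two caps can be exceeded simultaneously, so the pair terms are all 0.
By inclusion–exclusion the count is 78 − 22 + 0 = 56.

56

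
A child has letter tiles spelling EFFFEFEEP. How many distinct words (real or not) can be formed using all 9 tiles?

630

EFFFEFEEP has 9 letters with E appearing 4 times and F appearing 4 times.
The number of distinct arrangements is 9!/(4!·4!) = 362880/576 = 630.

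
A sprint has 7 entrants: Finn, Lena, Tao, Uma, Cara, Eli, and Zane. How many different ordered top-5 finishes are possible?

There are 7 choices for 1st place, 6 for 2nd, and so on down to 3 for position 5.
That gives 7 × 6 × 5 × 4 × 3 = 2520.

2520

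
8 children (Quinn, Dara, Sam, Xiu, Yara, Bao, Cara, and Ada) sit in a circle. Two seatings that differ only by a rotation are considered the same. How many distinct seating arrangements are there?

5040

Around a circle, 8 distinct people have 8!/8 = (7)! = 5040 rotationally distinct seatings.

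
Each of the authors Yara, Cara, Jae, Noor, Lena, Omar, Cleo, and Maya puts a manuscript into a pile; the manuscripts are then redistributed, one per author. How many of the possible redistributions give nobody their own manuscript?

14833

This is the derangement count D_8: permutations of 8 items with no fixed point.
By inclusion–exclusion this is Σ_{j=0}^{8} (−1)^j C(8,j)·(8−j)!.
Computing: 40320 − 40320 + 20160 − 6720 + 1680 − 336 + 56 − 8 + 1 = 14833.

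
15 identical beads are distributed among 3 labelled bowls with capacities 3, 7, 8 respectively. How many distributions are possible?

10

Without the upper bounds there are C(17,2) = 136 ways to split 15 among 3 bowls.
Subtract solutions that violate a single cap (substitute x_i' = x_i − (cap_i+1)): x_1 ≥ 4 gives C(13,2) = 78; x_2 ≥ 8 gives C(9,2) = 36; x_3 ≥ 9 gives C(8,2) = 28. Together 142.
Add back pairs where two caps are both exceeded: 10 + 6 + 0 = 16.
By inclusion–exclusion the count is 136 − 142 + 16 = 10.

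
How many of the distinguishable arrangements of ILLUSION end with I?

2520

Fix I in the last position and arrange the remaining 7 letters.
Those 7 letters have L appearing twice, giving (7)!/(2!) = 2520.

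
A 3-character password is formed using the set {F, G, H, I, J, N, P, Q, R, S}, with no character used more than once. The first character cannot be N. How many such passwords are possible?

648

The first character has 10−1 = 9 choices (anything except N).
The remaining 2 characters are filled from the other 9 symbols without repetition: 9 × 8 = 72.
Total: 9 × 72 = 648.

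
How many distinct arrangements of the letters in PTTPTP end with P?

10

Fix P in the last position and arrange the remaining 5 letters.
Those 5 letters have P appearing twice and T appearing 3 times, giving (5)!/(3!·2!) = 10.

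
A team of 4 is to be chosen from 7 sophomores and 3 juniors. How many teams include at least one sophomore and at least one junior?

175

With no constraint there are C(10,4) = 210 possible selections.
Subtract selections that omit an entire group: no sophomores → C(3,4) = 0; no juniors → C(7,4) = 35.
Both groups omitted at once is impossible, so 210 − 35 = 175.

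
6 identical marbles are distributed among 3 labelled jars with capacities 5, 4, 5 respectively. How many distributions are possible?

Without the upper bounds there are C(8,2) = 28 ways to split 6 among 3 jars.
Subtract solutions that violate a single cap (substitute x_i' = x_i − (cap_i+1)): x_1 ≥ 6 gives C(2,2) = 1; x_2 ≥ 5 gives C(3,2) = 3; x_3 ≥ 6 gives C(2,2) = 1. Together 5.
No two caps can be exceeded simultaneously, so the pair terms are all 0.
By inclusion–exclusion the count is 28 − 5 + 0 = 23.

23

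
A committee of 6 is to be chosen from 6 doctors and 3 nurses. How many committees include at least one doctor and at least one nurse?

With no constraint there are C(9,6) = 84 possible selections.
Subtract selections that omit an entire group: no doctors → C(3,6) = 0; no nurses → C(6,6) = 1.
Both groups omitted at once is impossible, so 84 − 1 = 83.

83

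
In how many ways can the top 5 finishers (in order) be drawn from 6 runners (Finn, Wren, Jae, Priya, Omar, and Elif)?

720

This is an ordered selection of 5 from 6: P(6,5).
That gives 6 × 5 × 4 × 3 × 2 = 720.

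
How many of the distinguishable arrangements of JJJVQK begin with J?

60

With the first slot taken by J, it remains to arrange the other 5 letters (JJVQK).
Those 5 letters have J appearing twice, giving (5)!/(2!) = 60.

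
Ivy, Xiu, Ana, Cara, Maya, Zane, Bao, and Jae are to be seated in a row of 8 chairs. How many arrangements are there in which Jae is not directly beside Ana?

Of the 8! = 40320 arrangements, those with Jae and Ana adjacent number 2 × 7! = 10080 (treat the pair as a block with 2 internal orders).
So 40320 − 10080 = 30240 arrangements keep them apart.

30240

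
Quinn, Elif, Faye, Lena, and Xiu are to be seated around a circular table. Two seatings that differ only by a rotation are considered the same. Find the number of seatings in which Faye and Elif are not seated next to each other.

12

All circular seatings of 5 people number (4)! = 24.
Those with Faye next to Elif: fuse the pair into one unit and seat 4 units around a circle — 2·(3)! = 12.
Subtracting, 24 − 12 = 12.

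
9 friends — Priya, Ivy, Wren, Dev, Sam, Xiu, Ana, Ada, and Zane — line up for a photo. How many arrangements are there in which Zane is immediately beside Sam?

Place the 7 others and the Zane-Sam pair as 8 objects in a line; the pair has 2 internal arrangements.
That gives 2 × 8! = 2 × 40320 = 80640.

80640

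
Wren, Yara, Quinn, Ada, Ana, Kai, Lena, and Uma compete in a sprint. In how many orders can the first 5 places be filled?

6720

This is an ordered selection of 5 from 8: P(8,5).
That gives 8 × 7 × 6 × 5 × 4 = 6720.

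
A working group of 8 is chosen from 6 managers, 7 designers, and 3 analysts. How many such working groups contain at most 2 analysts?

Split by how many analysts are chosen (0 through 2).
Sum: C(3,0)·C(13,8) + C(3,1)·C(13,7) + C(3,2)·C(13,6) = 1287 + 5148 + 5148 = 11583.

11583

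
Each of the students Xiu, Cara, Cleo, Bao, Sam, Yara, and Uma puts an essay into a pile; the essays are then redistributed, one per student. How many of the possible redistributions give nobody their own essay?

1854

Let Aᵢ be the assignments in which student i gets their own essay. We want the size of the complement of A₁∪…∪A_7.
By inclusion–exclusion this is Σ_{j=0}^{7} (−1)^j C(7,j)·(7−j)!.
Computing: 5040 − 5040 + 2520 − 840 + 210 − 42 + 7 − 1 = 1854.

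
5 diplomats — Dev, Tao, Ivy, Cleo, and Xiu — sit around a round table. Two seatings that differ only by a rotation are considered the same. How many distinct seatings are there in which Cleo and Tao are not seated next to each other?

12

Without the restriction there are (4)! = 24 seatings.
Those with Cleo next to Tao: fuse the pair into one unit and seat 4 units around a circle — 2·(3)! = 12.
Subtracting, 24 − 12 = 12.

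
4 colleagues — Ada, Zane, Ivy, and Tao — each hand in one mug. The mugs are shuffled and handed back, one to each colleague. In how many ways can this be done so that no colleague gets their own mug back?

This is the derangement count D_4: permutations of 4 items with no fixed point.
By inclusion–exclusion this is Σ_{j=0}^{4} (−1)^j C(4,j)·(4−j)!.
Computing: 24 − 24 + 12 − 4 + 1 = 9.

9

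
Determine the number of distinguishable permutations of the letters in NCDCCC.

NCDCCC has 6 letters with C appearing 4 times.
The number of distinct arrangements is 6!/(4!) = 720/24 = 30.

30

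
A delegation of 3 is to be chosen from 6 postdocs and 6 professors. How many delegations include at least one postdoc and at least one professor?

180

Total 3-person selections from all 12: C(12,3) = 220.
Subtract selections that omit an entire group: no postdocs → C(6,3) = 20; no professors → C(6,3) = 20.
Both groups omitted at once is impossible, so 220 − 40 = 180.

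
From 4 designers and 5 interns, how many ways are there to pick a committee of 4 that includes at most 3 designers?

125

Split by how many designers are chosen (0 through 3).
Sum: C(4,0)·C(5,4) + C(4,1)·C(5,3) + C(4,2)·C(5,2) + C(4,3)·C(5,1) = 5 + 40 + 60 + 20 = 125.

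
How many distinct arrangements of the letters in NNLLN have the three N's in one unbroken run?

Treat the 3 copies of N as a single block. The multiset to arrange is then {NNN, L, L}, 3 items in all.
That gives (3)!/(2!) = 3 arrangements.

3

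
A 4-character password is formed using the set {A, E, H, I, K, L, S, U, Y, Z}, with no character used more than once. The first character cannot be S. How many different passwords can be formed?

The first character has 10−1 = 9 choices (anything except S).
The remaining 3 characters are filled from the other 9 symbols without repetition: 9 × 8 × 7 = 504.
Total: 9 × 504 = 4536.

4536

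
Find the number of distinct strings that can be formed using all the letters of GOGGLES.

GOGGLES has 7 letters with G appearing 3 times.
Dividing 7! = 5040 by 3! = 6 for the repeated letters gives 840.

840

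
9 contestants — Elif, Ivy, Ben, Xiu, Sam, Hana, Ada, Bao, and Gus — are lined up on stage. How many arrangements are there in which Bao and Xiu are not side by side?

282240

Of the 9! = 362880 arrangements, those with Bao and Xiu adjacent number 2 × 8! = 80640 (treat the pair as a block with 2 internal orders).
So 362880 − 80640 = 282240 arrangements keep them apart.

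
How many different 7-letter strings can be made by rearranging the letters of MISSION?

1260

MISSION has 7 letters with I appearing twice and S appearing twice.
The number of distinct arrangements is 7!/(2!·2!) = 5040/4 = 1260.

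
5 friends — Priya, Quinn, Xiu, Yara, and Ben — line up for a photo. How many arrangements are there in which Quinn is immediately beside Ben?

48

Place the 3 others and the Quinn-Ben pair as 4 objects in a line; the pair has 2 internal arrangements.
That gives 2 × 4! = 2 × 24 = 48.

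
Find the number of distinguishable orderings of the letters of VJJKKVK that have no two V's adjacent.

150

Total arrangements of VJJKKVK: 7!/(3!·2!·2!) = 210.
Arrangements with the V's together: treat VV as one letter, giving (6)!/(3!·2!) = 60.
Hence 210 − 60 = 150.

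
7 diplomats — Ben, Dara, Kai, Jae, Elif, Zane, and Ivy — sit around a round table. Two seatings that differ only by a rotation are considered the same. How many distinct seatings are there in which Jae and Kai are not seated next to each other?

480

Without the restriction there are (6)! = 720 seatings.
Seatings with Jae beside Kai: treat them as a block with 2 internal orders, giving 2 × (5)! = 240.
Subtracting, 720 − 240 = 480.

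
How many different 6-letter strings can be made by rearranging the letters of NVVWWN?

90

Letter multiplicities in NVVWWN: N×2, V×2, W×2.
So there are 6! / (2!·2!·2!) = 90 distinguishable arrangements.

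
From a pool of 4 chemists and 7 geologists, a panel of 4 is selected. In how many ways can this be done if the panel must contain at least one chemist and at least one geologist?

Total 4-person selections from all 11: C(11,4) = 330.
Selections missing a whole group: no chemists → C(7,4) = 35; no geologists → C(4,4) = 1.
Both groups omitted at once is impossible, so 330 − 36 = 294.

294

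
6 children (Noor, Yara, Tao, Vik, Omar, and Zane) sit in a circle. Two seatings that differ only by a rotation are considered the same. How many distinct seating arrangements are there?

120

Seat Noor anywhere (absorbing the rotational symmetry), then permute the other 5: (5)! = 120.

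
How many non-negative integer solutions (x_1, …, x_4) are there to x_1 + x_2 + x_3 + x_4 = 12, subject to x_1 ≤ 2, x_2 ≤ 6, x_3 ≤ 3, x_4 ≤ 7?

54

By stars and bars, unrestricted non-negative solutions to x_1+…+x_4 = 12 number C(12+3,3) = 455.
Subtract solutions that violate a single cap (substitute x_i' = x_i − (cap_i+1)): x_1 ≥ 3 gives C(12,3) = 220; x_2 ≥ 7 gives C(8,3) = 56; x_3 ≥ 4 gives C(11,3) = 165; x_4 ≥ 8 gives C(7,3) = 35. Together 476.
Add back pairs where two caps are both exceeded: 10 + 56 + 4 + 4 + 0 + 1 = 75.
By inclusion–exclusion the count is 455 − 476 + 75 = 54.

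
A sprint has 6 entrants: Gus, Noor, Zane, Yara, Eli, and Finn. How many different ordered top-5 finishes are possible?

720

This is an ordered selection of 5 from 6: P(6,5).
That gives 6 × 5 × 4 × 3 × 2 = 720.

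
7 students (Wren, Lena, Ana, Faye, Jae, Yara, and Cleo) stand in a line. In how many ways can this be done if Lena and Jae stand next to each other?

1440

Place the 5 others and the Lena-Jae pair as 6 objects in a line; the pair has 2 internal arrangements.
So the count is 2·(6)! = 1440.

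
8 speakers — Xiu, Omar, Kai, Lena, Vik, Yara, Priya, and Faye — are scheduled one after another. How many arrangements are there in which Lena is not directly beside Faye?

30240

Of the 8! = 40320 arrangements, those with Lena and Faye adjacent number 2 × 7! = 10080 (treat the pair as a block with 2 internal orders).
Complementary counting: 40320 − 10080 = 30240.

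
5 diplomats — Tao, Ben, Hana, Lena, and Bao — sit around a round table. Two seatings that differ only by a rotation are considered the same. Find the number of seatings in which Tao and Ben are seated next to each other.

Treat {Tao, Ben} as one unit (2 internal orders) and seat the resulting 4 units around the table: (3)! circular arrangements.
So 2 × (3)! = 2 × 6 = 12.

12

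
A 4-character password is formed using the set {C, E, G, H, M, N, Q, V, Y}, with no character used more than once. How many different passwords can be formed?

With no repetition, fill the 4 characters in order: 9 choices, then 8, down to 6.
That product is 9 × 8 × 7 × 6 = 3024.

3024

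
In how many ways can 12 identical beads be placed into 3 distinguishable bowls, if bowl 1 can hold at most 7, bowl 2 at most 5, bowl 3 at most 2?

Without the upper bounds there are C(14,2) = 91 ways to split 12 among 3 bowls.
Subtract solutions that violate a single cap (substitute x_i' = x_i − (cap_i+1)): x_1 ≥ 8 gives C(6,2) = 15; x_2 ≥ 6 gives C(8,2) = 28; x_3 ≥ 3 gives C(11,2) = 55. Together 98.
Add back pairs where two caps are both exceeded: 0 + 3 + 10 = 13.
By inclusion–exclusion the count is 91 − 98 + 13 = 6.

6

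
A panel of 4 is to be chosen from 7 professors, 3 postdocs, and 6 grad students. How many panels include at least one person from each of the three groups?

Unrestricted: C(16,4) = 1820 ways to pick any 4 of the 16.
Selections missing a whole group: no professors → C(9,4) = 126; no postdocs → C(13,4) = 715; no grad students → C(10,4) = 210.
Add back selections omitting two groups (i.e. drawn from a single group): C(7,4) + C(3,4) + C(6,4) = 50.
By inclusion–exclusion: 1820 − 1051 + 50 = 819.

819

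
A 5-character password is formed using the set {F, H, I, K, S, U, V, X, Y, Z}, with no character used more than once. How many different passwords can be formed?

30240

This is a permutation of 5 out of 10: P(10,5) = 10!/5!.
That product is 10 × 9 × 8 × 7 × 6 = 30240.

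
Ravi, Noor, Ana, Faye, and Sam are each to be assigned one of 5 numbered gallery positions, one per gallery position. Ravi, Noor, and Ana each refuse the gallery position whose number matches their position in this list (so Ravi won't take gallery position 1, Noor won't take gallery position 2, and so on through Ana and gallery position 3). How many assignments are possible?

Let Aᵢ (for i ∈ {1, 2, 3}) be the placements that put person i in their forbidden gallery position. Any j of these fix j positions, leaving (5−j)! ways to fill the rest, and there are C(3,j) ways to pick which j.
By inclusion–exclusion, the number of valid placements is Σ_{j=0}^{3} (−1)^j C(3,j)·(5−j)!.
Computing: 120 − 72 + 18 − 2 = 64.

64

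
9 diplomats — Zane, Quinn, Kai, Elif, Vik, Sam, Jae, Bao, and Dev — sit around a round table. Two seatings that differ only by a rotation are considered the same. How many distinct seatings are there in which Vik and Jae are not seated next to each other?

30240

Without the restriction there are (8)! = 40320 seatings.
Seatings with Vik beside Jae: treat them as a block with 2 internal orders, giving 2 × (7)! = 10080.
Subtracting, 40320 − 10080 = 30240.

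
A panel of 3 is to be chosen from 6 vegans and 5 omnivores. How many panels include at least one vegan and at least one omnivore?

Total 3-person selections from all 11: C(11,3) = 165.
Subtract selections that omit an entire group: no vegans → C(5,3) = 10; no omnivores → C(6,3) = 20.
Both groups omitted at once is impossible, so 165 − 30 = 135.

135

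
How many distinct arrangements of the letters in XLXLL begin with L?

With the first slot taken by L, it remains to arrange the other 4 letters (XXLL).
Those 4 letters have L appearing twice and X appearing twice, giving (4)!/(2!·2!) = 6.

6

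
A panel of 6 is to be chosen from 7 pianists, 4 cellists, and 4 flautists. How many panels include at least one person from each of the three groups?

With no constraint there are C(15,6) = 5005 possible selections.
Subtract selections that omit an entire group: no pianists → C(8,6) = 28; no cellists → C(11,6) = 462; no flautists → C(11,6) = 462.
Add back selections omitting two groups (i.e. drawn from a single group): C(7,6) + C(4,6) + C(4,6) = 7.
By inclusion–exclusion: 5005 − 952 + 7 = 4060.

4060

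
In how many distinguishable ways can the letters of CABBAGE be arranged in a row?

Letter multiplicities in CABBAGE: A×2, B×2, C×1, E×1, G×1.
The number of distinct arrangements is 7!/(2!·2!) = 5040/4 = 1260.

1260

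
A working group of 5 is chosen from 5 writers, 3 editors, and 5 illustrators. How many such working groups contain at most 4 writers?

1286

Split by how many writers are chosen (0 through 4).
Sum: C(5,0)·C(8,5) + C(5,1)·C(8,4) + C(5,2)·C(8,3) + C(5,3)·C(8,2) + C(5,4)·C(8,1) = 56 + 350 + 560 + 280 + 40 = 1286.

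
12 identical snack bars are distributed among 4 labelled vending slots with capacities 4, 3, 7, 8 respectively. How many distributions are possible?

136

Ignoring the caps, the number of non-negative solutions to x_1+…+x_4 = 12 is C(15,3) = 455.
Subtract solutions that violate a single cap (substitute x_i' = x_i − (cap_i+1)): x_1 ≥ 5 gives C(10,3) = 120; x_2 ≥ 4 gives C(11,3) = 165; x_3 ≥ 8 gives C(7,3) = 35; x_4 ≥ 9 gives C(6,3) = 20. Together 340.
Add back pairs where two caps are both exceeded: 20 + 0 + 0 + 1 + 0 + 0 = 21.
By inclusion–exclusion the count is 455 − 340 + 21 = 136.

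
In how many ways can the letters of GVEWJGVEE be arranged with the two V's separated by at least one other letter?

11760

Total arrangements of GVEWJGVEE: 9!/(3!·2!·2!) = 15120.
If the two V's are adjacent, glue them into one block, leaving 8 items to arrange: (8)!/(3!·2!) = 3360 ways.
Hence 15120 − 3360 = 11760.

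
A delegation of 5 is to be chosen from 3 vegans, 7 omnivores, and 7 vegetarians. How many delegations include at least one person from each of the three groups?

3724

With no constraint there are C(17,5) = 6188 possible selections.
Selections missing a whole group: no vegans → C(14,5) = 2002; no omnivores → C(10,5) = 252; no vegetarians → C(10,5) = 252.
Add back selections omitting two groups (i.e. drawn from a single group): C(3,5) + C(7,5) + C(7,5) = 42.
By inclusion–exclusion: 6188 − 2506 + 42 = 3724.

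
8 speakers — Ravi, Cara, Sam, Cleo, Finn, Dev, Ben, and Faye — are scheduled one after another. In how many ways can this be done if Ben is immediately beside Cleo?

Place the 6 others and the Ben-Cleo pair as 7 objects in a line; the pair has 2 internal arrangements.
That gives 2 × 7! = 2 × 5040 = 10080.

10080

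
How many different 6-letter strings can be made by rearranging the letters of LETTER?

LETTER has 6 letters with E appearing twice and T appearing twice.
So there are 6! / (2!·2!) = 180 distinguishable arrangements.

180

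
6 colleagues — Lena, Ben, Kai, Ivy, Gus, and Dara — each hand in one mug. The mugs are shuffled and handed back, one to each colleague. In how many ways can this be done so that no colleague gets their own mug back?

Let Aᵢ be the assignments in which colleague i gets their own mug. We want the size of the complement of A₁∪…∪A_6.
By inclusion–exclusion this is Σ_{j=0}^{6} (−1)^j C(6,j)·(6−j)!.
Computing: 720 − 720 + 360 − 120 + 30 − 6 + 1 = 265.

265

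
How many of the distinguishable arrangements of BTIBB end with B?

12

Fix B in the last position and arrange the remaining 4 letters.
Those 4 letters have B appearing twice, giving (4)!/(2!) = 12.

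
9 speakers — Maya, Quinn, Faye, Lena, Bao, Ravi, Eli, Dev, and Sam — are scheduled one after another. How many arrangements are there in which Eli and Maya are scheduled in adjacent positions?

80640

Treat {Eli, Maya} as a single unit. There are 8 units to order, and the pair itself can be ordered 2 ways.
So the count is 2·(8)! = 80640.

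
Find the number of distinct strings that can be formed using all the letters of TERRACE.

1260

TERRACE has 7 letters with E appearing twice and R appearing twice.
The number of distinct arrangements is 7!/(2!·2!) = 5040/4 = 1260.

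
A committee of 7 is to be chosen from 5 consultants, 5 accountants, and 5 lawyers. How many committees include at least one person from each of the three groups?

6075

With no constraint there are C(15,7) = 6435 possible selections.
Selections missing a whole group: no consultants → C(10,7) = 120; no accountants → C(10,7) = 120; no lawyers → C(10,7) = 120.
Add back selections omitting two groups (i.e. drawn from a single group): C(5,7) + C(5,7) + C(5,7) = 0.
By inclusion–exclusion: 6435 − 360 + 0 = 6075.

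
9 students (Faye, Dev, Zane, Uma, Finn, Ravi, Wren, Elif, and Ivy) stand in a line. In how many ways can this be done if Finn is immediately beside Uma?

Glue Finn and Uma into one block (2 internal orders), leaving 8 units to arrange in a row.
That gives 2 × 8! = 2 × 40320 = 80640.

80640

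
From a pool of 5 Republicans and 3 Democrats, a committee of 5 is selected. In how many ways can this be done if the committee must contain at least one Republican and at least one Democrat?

Total 5-person selections from all 8: C(8,5) = 56.
Subtract selections that omit an entire group: no Republicans → C(3,5) = 0; no Democrats → C(5,5) = 1.
Both groups omitted at once is impossible, so 56 − 1 = 55.

55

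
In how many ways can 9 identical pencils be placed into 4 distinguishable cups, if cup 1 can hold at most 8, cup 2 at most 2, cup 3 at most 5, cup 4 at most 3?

70

Ignoring the caps, the number of non-negative solutions to x_1+…+x_4 = 9 is C(12,3) = 220.
Subtract solutions that violate a single cap (substitute x_i' = x_i − (cap_i+1)): x_1 ≥ 9 gives C(3,3) = 1; x_2 ≥ 3 gives C(9,3) = 84; x_3 ≥ 6 gives C(6,3) = 20; x_4 ≥ 4 gives C(8,3) = 56. Together 161.
Add back pairs where two caps are both exceeded: 0 + 0 + 0 + 1 + 10 + 0 = 11.
By inclusion–exclusion the count is 220 − 161 + 11 = 70.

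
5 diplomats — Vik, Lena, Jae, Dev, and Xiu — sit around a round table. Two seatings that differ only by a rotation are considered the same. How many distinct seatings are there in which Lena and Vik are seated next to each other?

12

Treat {Lena, Vik} as one unit (2 internal orders) and seat the resulting 4 units around the table: (3)! circular arrangements.
So 2 × (3)! = 2 × 6 = 12.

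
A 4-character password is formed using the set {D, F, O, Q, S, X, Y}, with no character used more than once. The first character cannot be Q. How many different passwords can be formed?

720

The first character has 7−1 = 6 choices (anything except Q).
The remaining 3 characters are filled from the other 6 symbols without repetition: 6 × 5 × 4 = 120.
Total: 6 × 120 = 720.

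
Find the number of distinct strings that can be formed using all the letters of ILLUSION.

10080

ILLUSION has 8 letters with I appearing twice and L appearing twice.
So there are 8! / (2!·2!) = 10080 distinguishable arrangements.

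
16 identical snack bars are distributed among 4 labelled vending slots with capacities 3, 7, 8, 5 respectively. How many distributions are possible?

96

Without the upper bounds there are C(19,3) = 969 ways to split 16 among 4 vending slots.
Subtract solutions that violate a single cap (substitute x_i' = x_i − (cap_i+1)): x_1 ≥ 4 gives C(15,3) = 455; x_2 ≥ 8 gives C(11,3) = 165; x_3 ≥ 9 gives C(10,3) = 120; x_4 ≥ 6 gives C(13,3) = 286. Together 1026.
Add back pairs where two caps are both exceeded: 35 + 20 + 84 + 0 + 10 + 4 = 153.
By inclusion–exclusion the count is 969 − 1026 + 153 = 96.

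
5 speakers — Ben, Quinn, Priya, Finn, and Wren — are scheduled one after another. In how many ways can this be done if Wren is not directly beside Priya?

Of the 5! = 120 arrangements, those with Wren and Priya adjacent number 2 × 4! = 48 (treat the pair as a block with 2 internal orders).
Complementary counting: 120 − 48 = 72.

72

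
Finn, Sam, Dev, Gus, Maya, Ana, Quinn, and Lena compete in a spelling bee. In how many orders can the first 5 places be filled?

6720

This is an ordered selection of 5 from 8: P(8,5).
That gives 8 × 7 × 6 × 5 × 4 = 6720.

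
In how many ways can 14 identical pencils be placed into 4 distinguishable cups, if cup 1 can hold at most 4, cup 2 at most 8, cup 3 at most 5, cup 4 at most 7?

181

By stars and bars, unrestricted non-negative solutions to x_1+…+x_4 = 14 number C(14+3,3) = 680.
Subtract solutions that violate a single cap (substitute x_i' = x_i − (cap_i+1)): x_1 ≥ 5 gives C(12,3) = 220; x_2 ≥ 9 gives C(8,3) = 56; x_3 ≥ 6 gives C(11,3) = 165; x_4 ≥ 8 gives C(9,3) = 84. Together 525.
Add back pairs where two caps are both exceeded: 1 + 20 + 4 + 0 + 0 + 1 = 26.
By inclusion–exclusion the count is 680 − 525 + 26 = 181.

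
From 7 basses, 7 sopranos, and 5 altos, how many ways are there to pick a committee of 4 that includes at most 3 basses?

3841

Split by how many basses are chosen (0 through 3).
Sum: C(7,0)·C(12,4) + C(7,1)·C(12,3) + C(7,2)·C(12,2) + C(7,3)·C(12,1) = 495 + 1540 + 1386 + 420 = 3841.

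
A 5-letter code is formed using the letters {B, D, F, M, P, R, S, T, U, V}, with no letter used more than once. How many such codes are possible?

With no repetition, fill the 5 letters in order: 10 choices, then 9, down to 6.
10 × 9 × 8 × 7 × 6 = 30240.

30240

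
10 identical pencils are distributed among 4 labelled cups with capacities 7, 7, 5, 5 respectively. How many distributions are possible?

196

Ignoring the caps, the number of non-negative solutions to x_1+…+x_4 = 10 is C(13,3) = 286.
Subtract solutions that violate a single cap (substitute x_i' = x_i − (cap_i+1)): x_1 ≥ 8 gives C(5,3) = 10; x_2 ≥ 8 gives C(5,3) = 10; x_3 ≥ 6 gives C(7,3) = 35; x_4 ≥ 6 gives C(7,3) = 35. Together 90.
No two caps can be exceeded simultaneously, so the pair terms are all 0.
By inclusion–exclusion the count is 286 − 90 + 0 = 196.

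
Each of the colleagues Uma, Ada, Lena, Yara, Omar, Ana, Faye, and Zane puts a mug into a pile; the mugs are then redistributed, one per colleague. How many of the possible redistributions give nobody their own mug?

This is the derangement count D_8: permutations of 8 items with no fixed point.
By inclusion–exclusion this is Σ_{j=0}^{8} (−1)^j C(8,j)·(8−j)!.
Computing: 40320 − 40320 + 20160 − 6720 + 1680 − 336 + 56 − 8 + 1 = 14833.

14833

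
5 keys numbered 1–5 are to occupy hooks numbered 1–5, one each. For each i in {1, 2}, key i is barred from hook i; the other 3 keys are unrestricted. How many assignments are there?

78

Let Aᵢ (for i ∈ {1, 2}) be the placements that put key i in its forbidden hook. Any j of these fix j positions, leaving (5−j)! ways to fill the rest, and there are C(2,j) ways to pick which j.
By inclusion–exclusion, the number of valid placements is Σ_{j=0}^{2} (−1)^j C(2,j)·(5−j)!.
Computing: 120 − 48 + 6 = 78.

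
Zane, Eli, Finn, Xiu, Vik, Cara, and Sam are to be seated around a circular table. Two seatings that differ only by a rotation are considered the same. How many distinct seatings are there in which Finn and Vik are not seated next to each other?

480

All circular seatings of 7 people number (6)! = 720.
Seatings with Finn beside Vik: treat them as a block with 2 internal orders, giving 2 × (5)! = 240.
Subtracting, 720 − 240 = 480.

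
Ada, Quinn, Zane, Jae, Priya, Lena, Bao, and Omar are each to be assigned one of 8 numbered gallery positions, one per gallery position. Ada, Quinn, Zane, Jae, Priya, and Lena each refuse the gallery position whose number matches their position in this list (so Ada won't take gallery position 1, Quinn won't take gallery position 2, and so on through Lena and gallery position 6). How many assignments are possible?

18806

Let Aᵢ (for 1 ≤ i ≤ 6) be the placements that put person i in their forbidden gallery position. Any j of these fix j positions, leaving (8−j)! ways to fill the rest, and there are C(6,j) ways to pick which j.
By inclusion–exclusion, the number of valid placements is Σ_{j=0}^{6} (−1)^j C(6,j)·(8−j)!.
Computing: 40320 − 30240 + 10800 − 2400 + 360 − 36 + 2 = 18806.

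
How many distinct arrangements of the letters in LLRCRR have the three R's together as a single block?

12

Treat the 3 copies of R as a single block. The multiset to arrange is then {RRR, C, L, L}, 4 items in all.
That gives (4)!/(2!) = 12 arrangements.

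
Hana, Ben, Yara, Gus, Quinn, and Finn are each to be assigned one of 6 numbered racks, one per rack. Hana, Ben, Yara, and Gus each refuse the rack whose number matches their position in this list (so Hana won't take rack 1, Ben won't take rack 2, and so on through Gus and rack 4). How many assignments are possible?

362

Let Aᵢ (for 1 ≤ i ≤ 4) be the placements that put person i in their forbidden rack. Any j of these fix j positions, leaving (6−j)! ways to fill the rest, and there are C(4,j) ways to pick which j.
By inclusion–exclusion, the number of valid placements is Σ_{j=0}^{4} (−1)^j C(4,j)·(6−j)!.
Computing: 720 − 480 + 144 − 24 + 2 = 362.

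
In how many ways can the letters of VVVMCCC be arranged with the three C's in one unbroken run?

20

Treat the 3 copies of C as a single block. The multiset to arrange is then {CCC, M, V, V, V}, 5 items in all.
That gives (5)!/(3!) = 20 arrangements.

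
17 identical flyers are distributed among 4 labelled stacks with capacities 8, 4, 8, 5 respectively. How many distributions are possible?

135

Without the upper bounds there are C(20,3) = 1140 ways to split 17 among 4 stacks.
Subtract solutions that violate a single cap (substitute x_i' = x_i − (cap_i+1)): x_1 ≥ 9 gives C(11,3) = 165; x_2 ≥ 5 gives C(15,3) = 455; x_3 ≥ 9 gives C(11,3) = 165; x_4 ≥ 6 gives C(14,3) = 364. Together 1149.
Add back pairs where two caps are both exceeded: 20 + 0 + 10 + 20 + 84 + 10 = 144.
By inclusion–exclusion the count is 1140 − 1149 + 144 = 135.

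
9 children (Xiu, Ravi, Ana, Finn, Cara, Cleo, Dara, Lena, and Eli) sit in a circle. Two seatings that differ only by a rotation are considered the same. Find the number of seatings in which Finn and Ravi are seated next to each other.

Glue Finn and Ravi into a block (2 internal orders). Seating 8 units around a circle gives (7)! arrangements.
So 2 × (7)! = 2 × 5040 = 10080.

10080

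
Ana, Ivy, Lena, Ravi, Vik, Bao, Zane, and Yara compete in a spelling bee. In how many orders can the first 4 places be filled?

This is an ordered selection of 4 from 8: P(8,4).
That gives 8 × 7 × 6 × 5 = 1680.

1680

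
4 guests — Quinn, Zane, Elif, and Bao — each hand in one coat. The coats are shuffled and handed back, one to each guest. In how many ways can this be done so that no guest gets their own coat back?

Count assignments avoiding every fixed point. For any j of the 4 guests fixed to their own coat, the other 4−j can be arranged in (4−j)! ways.
By inclusion–exclusion this is Σ_{j=0}^{4} (−1)^j C(4,j)·(4−j)!.
Computing: 24 − 24 + 12 − 4 + 1 = 9.

9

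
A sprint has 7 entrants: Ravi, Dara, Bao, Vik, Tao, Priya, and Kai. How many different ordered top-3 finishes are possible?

This is an ordered selection of 3 from 7: P(7,3).
That gives 7 × 6 × 5 = 210.

210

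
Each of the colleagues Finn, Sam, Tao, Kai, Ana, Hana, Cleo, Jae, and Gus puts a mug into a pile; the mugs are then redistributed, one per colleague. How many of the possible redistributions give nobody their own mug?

133496

Let Aᵢ be the assignments in which colleague i gets their own mug. We want the size of the complement of A₁∪…∪A_9.
By inclusion–exclusion this is Σ_{j=0}^{9} (−1)^j C(9,j)·(9−j)!.
Computing: 362880 − 362880 + 181440 − 60480 + 15120 − 3024 + 504 − 72 + 9 − 1 = 133496.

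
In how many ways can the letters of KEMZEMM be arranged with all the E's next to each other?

120

Treat the 2 copies of E as a single block. The multiset to arrange is then {EE, K, M, M, M, Z}, 6 items in all.
That gives (6)!/(3!) = 120 arrangements.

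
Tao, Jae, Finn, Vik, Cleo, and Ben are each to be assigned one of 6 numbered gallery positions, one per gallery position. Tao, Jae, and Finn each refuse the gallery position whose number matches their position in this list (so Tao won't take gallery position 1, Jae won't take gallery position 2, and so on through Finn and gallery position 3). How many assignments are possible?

426

Let Aᵢ (for i ∈ {1, 2, 3}) be the placements that put person i in their forbidden gallery position. Any j of these fix j positions, leaving (6−j)! ways to fill the rest, and there are C(3,j) ways to pick which j.
By inclusion–exclusion, the number of valid placements is Σ_{j=0}^{3} (−1)^j C(3,j)·(6−j)!.
Computing: 720 − 360 + 72 − 6 = 426.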